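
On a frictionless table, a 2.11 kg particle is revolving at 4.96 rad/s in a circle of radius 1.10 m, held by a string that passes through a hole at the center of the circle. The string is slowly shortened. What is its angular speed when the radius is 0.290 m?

ω₂ ≈ 71.4 rad/s

The constraining force is radial, so m r² ω about the center is conserved.
ω₂ = ω₁ (r₁/r₂)² = (4.96)(1.10/0.290)² = 71.36 rad/s.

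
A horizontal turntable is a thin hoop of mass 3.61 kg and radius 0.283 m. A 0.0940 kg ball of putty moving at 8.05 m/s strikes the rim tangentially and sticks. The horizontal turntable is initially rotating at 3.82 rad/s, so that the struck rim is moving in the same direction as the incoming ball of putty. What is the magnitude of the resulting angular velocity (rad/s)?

|ω_f| ≈ 4.44 rad/s

About the axle the impulsive forces during the collision are internal, so angular momentum about that axis is conserved.
I_p = (3.61)(0.283)² = 0.2891 kg·m². Taking the sense of the ball of putty's angular momentum as positive, L_{ball} = m v R = (0.0940)(8.05)(0.283) = 0.2141 kg·m²/s.
L_i = +I_p ω_p + m v R = +(0.2891)(3.82) + 0.2141 = 1.319 kg·m²/s.
After sticking, I_f = I_p + m R² = 0.2891 + (0.0940)(0.283)² = 0.2966 kg·m².
ω_f = L_i / I_f = 1.319 / 0.2966 = 4.445 rad/s.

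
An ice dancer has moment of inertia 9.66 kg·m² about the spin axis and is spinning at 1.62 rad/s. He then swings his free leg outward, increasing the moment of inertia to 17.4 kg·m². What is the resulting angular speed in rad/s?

No external torque acts about the spin axis, so angular momentum is conserved.
ω₂ = I₁ω₁ / I₂ = (9.660)(1.62 rad/s) / (17.40) = 0.8994 rad/s.

ω₂ ≈ 0.899 rad/s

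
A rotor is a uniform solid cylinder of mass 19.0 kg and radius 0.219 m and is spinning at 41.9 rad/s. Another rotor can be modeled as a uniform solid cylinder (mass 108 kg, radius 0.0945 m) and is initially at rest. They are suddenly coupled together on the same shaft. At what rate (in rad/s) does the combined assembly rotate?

|ω_f| ≈ 20.4 rad/s

The coupling torques are internal; angular momentum about the shared axis is conserved.
Moments of inertia: I_A = ½(19.0)(0.219)² = 0.4556 kg·m²; I_B = ½(108)(0.0945)² = 0.4822 kg·m².
Taking A's sense as positive: L = (0.4556)(41.9) = 19.09 kg·m²·rad/s.
Combined I = 0.4556 + 0.4822 = 0.9379 kg·m².
ω_f = L / I = 19.09 / 0.9379 = 20.36 rad/s.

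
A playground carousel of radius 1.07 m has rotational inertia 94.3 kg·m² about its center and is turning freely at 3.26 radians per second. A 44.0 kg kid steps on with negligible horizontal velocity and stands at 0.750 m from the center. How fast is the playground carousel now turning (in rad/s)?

No external torque acts about the center; L_before = L_after.
Added inertia Σmr² = (44.0)(0.750)² = 24.75 kg·m²; I_f = 94.30 + 24.75 = 119.0 kg·m².
ω_f = I_p ω_i / I_f = (94.30)(3.26) / 119.0 = 2.582 rad/s.

ω_f ≈ 2.58 rad/s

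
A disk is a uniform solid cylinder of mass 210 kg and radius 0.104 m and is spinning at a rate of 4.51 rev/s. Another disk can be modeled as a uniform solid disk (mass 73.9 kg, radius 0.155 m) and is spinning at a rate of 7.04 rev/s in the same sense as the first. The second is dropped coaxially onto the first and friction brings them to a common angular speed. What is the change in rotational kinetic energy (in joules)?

No external torque acts about the common axis, so total angular momentum is conserved.
Moments of inertia: I_A = ½(210)(0.104)² = 1.136 kg·m²; I_B = ½(73.9)(0.155)² = 0.8877 kg·m².
Taking A's sense as positive: L = (1.136)(4.51) + (0.8877)(7.04) = 11.37 kg·m²·rev/s.
Combined I = 1.136 + 0.8877 = 2.023 kg·m².
ω_f = L / I = 11.37 / 2.023 = 5.620 rev/s.
KE_i = ½ΣIω² = 1324 J; KE_f = ½(2.023)(35.31)² = 1261 J.

ΔKE ≈ -63.0 J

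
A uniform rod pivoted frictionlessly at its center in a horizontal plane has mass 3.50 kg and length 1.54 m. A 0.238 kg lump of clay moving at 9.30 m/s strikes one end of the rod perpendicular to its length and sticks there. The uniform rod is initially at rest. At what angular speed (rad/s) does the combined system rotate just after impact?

|ω_f| ≈ 2.05 rad/s

About the pivot the impulsive forces during the collision are internal, so angular momentum about that axis is conserved.
I_p = (1/12)(3.50)(1.54)² = 0.6917 kg·m². Taking the sense of the lump of clay's angular momentum as positive, L_{lump} = m v R = (0.238)(9.30)(1.54/2) = 1.704 kg·m²/s.
L_i = 0 + 1.704 = 1.704 kg·m²/s.
After sticking, I_f = I_p + m R² = 0.6917 + (0.238)(1.54/2)² = 0.8328 kg·m².
ω_f = L_i / I_f = 1.704 / 0.8328 = 2.046 rad/s.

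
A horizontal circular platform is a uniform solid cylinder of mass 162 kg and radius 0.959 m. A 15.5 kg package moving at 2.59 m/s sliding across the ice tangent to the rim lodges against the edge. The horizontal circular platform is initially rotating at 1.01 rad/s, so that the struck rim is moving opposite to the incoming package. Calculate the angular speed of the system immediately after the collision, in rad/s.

|ω_f| ≈ 0.414 rad/s

About the central axle the impulsive forces during the collision are internal, so angular momentum about that axis is conserved.
I_p = ½(162)(0.959)² = 74.49 kg·m². Taking the sense of the package's angular momentum as positive, L_{package} = m v R = (15.5)(2.59)(0.959) = 38.50 kg·m²/s.
L_i = −I_p ω_p + m v R = −(74.49)(1.01) + 38.50 = -36.74 kg·m²/s.
After sticking, I_f = I_p + m R² = 74.49 + (15.5)(0.959)² = 88.75 kg·m².
ω_f = L_i / I_f = -36.74 / 88.75 = -0.4140 rad/s.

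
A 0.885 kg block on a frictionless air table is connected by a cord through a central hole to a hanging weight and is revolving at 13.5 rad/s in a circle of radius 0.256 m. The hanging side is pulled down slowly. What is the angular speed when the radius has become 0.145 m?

ω₂ ≈ 42.1 rad/s

The constraining force is radial, so m r² ω about the center is conserved.
ω₂ = ω₁ (r₁/r₂)² = (13.5)(0.256/0.145)² = 42.08 rad/s.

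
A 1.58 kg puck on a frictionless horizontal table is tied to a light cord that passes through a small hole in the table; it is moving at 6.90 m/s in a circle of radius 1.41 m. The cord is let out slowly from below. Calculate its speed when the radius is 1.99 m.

The only horizontal force on the mass is along the cord (radial), so it exerts no torque about the hole and angular momentum m v r is conserved.
v₂ = v₁ r₁ / r₂ = (6.90)(1.41) / (1.99) = 4.889 m/s.

v₂ ≈ 4.89 m/s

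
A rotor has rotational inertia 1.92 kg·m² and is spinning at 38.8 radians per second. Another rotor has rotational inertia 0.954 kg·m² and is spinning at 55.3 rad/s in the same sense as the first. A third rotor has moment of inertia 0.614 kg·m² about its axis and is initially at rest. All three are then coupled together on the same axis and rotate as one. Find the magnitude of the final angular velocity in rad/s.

|ω_f| ≈ 36.5 rad/s

The coupling torques are internal; angular momentum about the shared axis is conserved.
Taking A's sense as positive: L = (1.920)(38.8) + (0.9540)(55.3) = 127.3 kg·m²·rad/s.
Combined I = 1.920 + 0.9540 + 0.6140 = 3.488 kg·m².
ω_f = L / I = 127.3 / 3.488 = 36.48 rad/s.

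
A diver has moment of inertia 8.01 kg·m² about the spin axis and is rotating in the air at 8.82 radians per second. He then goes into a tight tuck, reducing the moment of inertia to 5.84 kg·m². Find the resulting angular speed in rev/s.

ω₂ ≈ 1.93 rev/s

Angular momentum about the spin axis is conserved since the torque about it is zero.
ω₂ = I₁ω₁ / I₂ = (8.010)(8.82 rad/s) / (5.840) = 12.10 rad/s = 1.925 rev/s.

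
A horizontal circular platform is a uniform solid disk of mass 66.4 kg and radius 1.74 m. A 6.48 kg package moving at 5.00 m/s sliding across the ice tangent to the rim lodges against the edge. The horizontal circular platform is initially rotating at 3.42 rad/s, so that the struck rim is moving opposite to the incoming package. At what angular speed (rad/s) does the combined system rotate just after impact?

|ω_f| ≈ 2.39 rad/s

About the central axle the impulsive forces during the collision are internal, so angular momentum about that axis is conserved.
I_p = ½(66.4)(1.74)² = 100.5 kg·m². Taking the sense of the package's angular momentum as positive, L_{package} = m v R = (6.48)(5.00)(1.74) = 56.38 kg·m²/s.
L_i = −I_p ω_p + m v R = −(100.5)(3.42) + 56.38 = -287.4 kg·m²/s.
After sticking, I_f = I_p + m R² = 100.5 + (6.48)(1.74)² = 120.1 kg·m².
ω_f = L_i / I_f = -287.4 / 120.1 = -2.392 rad/s.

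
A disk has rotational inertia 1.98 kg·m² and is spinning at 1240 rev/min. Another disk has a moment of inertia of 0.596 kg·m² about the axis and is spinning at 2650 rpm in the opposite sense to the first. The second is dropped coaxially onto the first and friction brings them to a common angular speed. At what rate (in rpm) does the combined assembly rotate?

The coupling torques are internal; angular momentum about the shared axis is conserved.
Taking A's sense as positive: L = (1.980)(1240) − (0.5960)(2650) = 875.8 kg·m²·rpm.
Combined I = 1.980 + 0.5960 = 2.576 kg·m².
ω_f = L / I = 875.8 / 2.576 = 340.0 rpm.

|ω_f| ≈ 340 rpm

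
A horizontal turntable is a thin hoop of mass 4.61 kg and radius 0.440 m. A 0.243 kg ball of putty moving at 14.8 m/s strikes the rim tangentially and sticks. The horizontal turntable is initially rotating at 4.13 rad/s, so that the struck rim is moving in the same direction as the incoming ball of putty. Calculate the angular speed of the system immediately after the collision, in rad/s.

|ω_f| ≈ 5.61 rad/s

The axle reaction passes through the axle and exerts no torque about it; angular momentum about the axle is conserved through the impact.
I_p = (4.61)(0.440)² = 0.8925 kg·m². Taking the sense of the ball of putty's angular momentum as positive, L_{ball} = m v R = (0.243)(14.8)(0.440) = 1.582 kg·m²/s.
L_i = +I_p ω_p + m v R = +(0.8925)(4.13) + 1.582 = 5.268 kg·m²/s.
After sticking, I_f = I_p + m R² = 0.8925 + (0.243)(0.440)² = 0.9395 kg·m².
ω_f = L_i / I_f = 5.268 / 0.9395 = 5.607 rad/s.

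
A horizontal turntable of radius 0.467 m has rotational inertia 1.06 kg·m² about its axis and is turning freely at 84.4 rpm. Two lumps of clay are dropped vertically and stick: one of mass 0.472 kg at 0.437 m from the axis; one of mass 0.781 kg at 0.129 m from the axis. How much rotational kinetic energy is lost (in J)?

The added mass arrives with no angular momentum about the axis, and any external torque about the axis is negligible, so the system's angular momentum is conserved.
Added inertia Σmr² = (0.472)(0.437)² + (0.781)(0.129)² = 0.1031 kg·m²; I_f = 1.060 + 0.1031 = 1.163 kg·m².
ω_f = I_p ω_i / I_f = (1.060)(84.4) / 1.163 = 76.92 rpm.
KE_i = ½(1.060)(8.838 rad/s)² = 41.40 J; KE_f = ½(1.163)(8.055)² = 37.73 J.

energy lost ≈ 3.67 J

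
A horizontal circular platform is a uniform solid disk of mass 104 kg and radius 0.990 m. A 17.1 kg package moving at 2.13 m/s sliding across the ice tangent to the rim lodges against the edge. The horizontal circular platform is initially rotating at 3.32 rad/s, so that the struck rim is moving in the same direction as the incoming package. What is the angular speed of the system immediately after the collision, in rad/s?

About the central axle the impulsive forces during the collision are internal, so angular momentum about that axis is conserved.
I_p = ½(104)(0.990)² = 50.97 kg·m². Taking the sense of the package's angular momentum as positive, L_{package} = m v R = (17.1)(2.13)(0.990) = 36.06 kg·m²/s.
L_i = +I_p ω_p + m v R = +(50.97)(3.32) + 36.06 = 205.3 kg·m²/s.
After sticking, I_f = I_p + m R² = 50.97 + (17.1)(0.990)² = 67.72 kg·m².
ω_f = L_i / I_f = 205.3 / 67.72 = 3.031 rad/s.

|ω_f| ≈ 3.03 rad/s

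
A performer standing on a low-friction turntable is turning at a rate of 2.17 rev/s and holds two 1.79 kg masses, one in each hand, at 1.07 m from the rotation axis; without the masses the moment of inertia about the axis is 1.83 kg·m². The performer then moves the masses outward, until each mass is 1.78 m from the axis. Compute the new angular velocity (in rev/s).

No external torque acts about the spin axis, so angular momentum is conserved.
I₁ = 1.83 + 2(1.79)(1.07)² = 5.929 kg·m²; I₂ = 1.83 + 2(1.79)(1.78)² = 13.17 kg·m².
ω₂ = I₁ω₁ / I₂ = (5.929)(2.17 rev/s) / (13.17) = 0.9767 rev/s.

ω₂ ≈ 0.977 rev/s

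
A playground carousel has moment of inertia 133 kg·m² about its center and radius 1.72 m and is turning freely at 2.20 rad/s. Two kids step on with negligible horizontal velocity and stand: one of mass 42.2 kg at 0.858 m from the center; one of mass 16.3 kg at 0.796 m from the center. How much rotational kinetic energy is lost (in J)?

The added mass arrives with no angular momentum about the center, and any external torque about the center is negligible, so the system's angular momentum is conserved.
Added inertia Σmr² = (42.2)(0.858)² + (16.3)(0.796)² = 41.39 kg·m²; I_f = 133.0 + 41.39 = 174.4 kg·m².
ω_f = I_p ω_i / I_f = (133.0)(2.20) / 174.4 = 1.678 rad/s.
KE_i = ½(133.0)(2.200 rad/s)² = 321.9 J; KE_f = ½(174.4)(1.678)² = 245.5 J.

energy lost ≈ 76.4 J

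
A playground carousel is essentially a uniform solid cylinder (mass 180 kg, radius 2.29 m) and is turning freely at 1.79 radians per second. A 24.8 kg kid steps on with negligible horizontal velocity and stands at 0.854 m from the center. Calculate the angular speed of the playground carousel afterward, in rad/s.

ω_f ≈ 1.72 rad/s

The added mass arrives with no angular momentum about the center, and any external torque about the center is negligible, so the system's angular momentum is conserved.
I_p = ½(180)(2.29)² = 472.0 kg·m².
Added inertia Σmr² = (24.8)(0.854)² = 18.09 kg·m²; I_f = 472.0 + 18.09 = 490.1 kg·m².
ω_f = I_p ω_i / I_f = (472.0)(1.79) / 490.1 = 1.724 rad/s.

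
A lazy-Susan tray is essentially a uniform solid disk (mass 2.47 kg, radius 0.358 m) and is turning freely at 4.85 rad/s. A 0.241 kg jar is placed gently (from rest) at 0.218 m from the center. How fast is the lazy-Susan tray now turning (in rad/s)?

ω_f ≈ 4.52 rad/s

No external torque acts about the center; L_before = L_after.
I_p = ½(2.47)(0.358)² = 0.1583 kg·m².
Added inertia Σmr² = (0.241)(0.218)² = 0.01145 kg·m²; I_f = 0.1583 + 0.01145 = 0.1697 kg·m².
ω_f = I_p ω_i / I_f = (0.1583)(4.85) / 0.1697 = 4.523 rad/s.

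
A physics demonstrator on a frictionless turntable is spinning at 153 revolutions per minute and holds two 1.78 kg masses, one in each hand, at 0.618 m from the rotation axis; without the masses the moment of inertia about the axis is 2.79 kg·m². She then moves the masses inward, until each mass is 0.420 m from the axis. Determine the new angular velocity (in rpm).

ω₂ ≈ 186 rpm

No external torque acts about the spin axis, so angular momentum is conserved.
I₁ = 2.79 + 2(1.78)(0.618)² = 4.150 kg·m²; I₂ = 2.79 + 2(1.78)(0.420)² = 3.418 kg·m².
ω₂ = I₁ω₁ / I₂ = (4.150)(153 rpm) / (3.418) = 185.8 rpm.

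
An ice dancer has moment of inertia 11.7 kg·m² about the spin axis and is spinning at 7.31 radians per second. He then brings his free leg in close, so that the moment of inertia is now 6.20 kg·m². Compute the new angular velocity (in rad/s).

No external torque acts about the spin axis, so angular momentum is conserved.
ω₂ = I₁ω₁ / I₂ = (11.70)(7.31 rad/s) / (6.200) = 13.79 rad/s.

ω₂ ≈ 13.8 rad/s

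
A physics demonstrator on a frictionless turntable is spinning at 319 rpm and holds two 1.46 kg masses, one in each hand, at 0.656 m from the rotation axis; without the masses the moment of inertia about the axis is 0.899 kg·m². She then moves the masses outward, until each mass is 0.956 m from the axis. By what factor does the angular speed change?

ω₂/ω₁ ≈ 0.604

No external torque acts about the spin axis, so angular momentum is conserved.
I₁ = 0.899 + 2(1.46)(0.656)² = 2.156 kg·m²; I₂ = 0.899 + 2(1.46)(0.956)² = 3.568 kg·m².
ω₂/ω₁ = I₁/I₂ = 2.156 / 3.568 = 0.6042.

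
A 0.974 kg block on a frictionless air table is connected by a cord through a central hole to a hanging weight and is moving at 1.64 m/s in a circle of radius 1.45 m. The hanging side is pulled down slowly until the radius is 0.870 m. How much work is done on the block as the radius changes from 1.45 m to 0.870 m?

W ≈ 2.33 J

Central (radial) force ⇒ zero torque about the center ⇒ m v r is constant.
v₂ = v₁ r₁ / r₂ = (1.64)(1.45) / (0.870) = 2.733 m/s.
W = ΔKE = ½m(v₂² − v₁²) = 2.329 J.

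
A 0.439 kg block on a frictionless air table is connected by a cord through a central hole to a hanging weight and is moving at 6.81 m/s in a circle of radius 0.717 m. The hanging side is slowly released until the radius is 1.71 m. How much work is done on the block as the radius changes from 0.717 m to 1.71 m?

W ≈ -8.39 J

The only horizontal force on the mass is along the cord (radial), so it exerts no torque about the hole and angular momentum m v r is conserved.
v₂ = v₁ r₁ / r₂ = (6.81)(0.717) / (1.71) = 2.855 m/s.
W = ΔKE = ½m(v₂² − v₁²) = -8.390 J.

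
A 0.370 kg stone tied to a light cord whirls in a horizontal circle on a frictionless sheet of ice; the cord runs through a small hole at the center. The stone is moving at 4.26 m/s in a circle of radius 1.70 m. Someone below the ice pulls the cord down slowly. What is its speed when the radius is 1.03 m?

Central (radial) force ⇒ zero torque about the center ⇒ m v r is constant.
v₂ = v₁ r₁ / r₂ = (4.26)(1.70) / (1.03) = 7.031 m/s.

v₂ ≈ 7.03 m/s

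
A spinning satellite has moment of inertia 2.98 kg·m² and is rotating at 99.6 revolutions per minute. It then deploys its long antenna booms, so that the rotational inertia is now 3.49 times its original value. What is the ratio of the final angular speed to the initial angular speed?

ω₂/ω₁ ≈ 0.287

With no external torque about the axis, L is conserved: I₁ω₁ = I₂ω₂.
I₂ = 3.49 × 2.98 = 10.40 kg·m².
ω₂/ω₁ = I₁/I₂ = 2.980 / 10.40 = 0.2865.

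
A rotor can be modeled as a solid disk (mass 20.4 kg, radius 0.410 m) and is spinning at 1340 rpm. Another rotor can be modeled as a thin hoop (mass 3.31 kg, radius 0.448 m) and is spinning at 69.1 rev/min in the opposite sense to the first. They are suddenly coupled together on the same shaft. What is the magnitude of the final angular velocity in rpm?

The coupling torques are internal; angular momentum about the shared axis is conserved.
Moments of inertia: I_A = ½(20.4)(0.410)² = 1.715 kg·m²; I_B = (3.31)(0.448)² = 0.6643 kg·m².
Taking A's sense as positive: L = (1.715)(1340) − (0.6643)(69.1) = 2252 kg·m²·rpm.
Combined I = 1.715 + 0.6643 = 2.379 kg·m².
ω_f = L / I = 2252 / 2.379 = 946.5 rpm.

|ω_f| ≈ 947 rpm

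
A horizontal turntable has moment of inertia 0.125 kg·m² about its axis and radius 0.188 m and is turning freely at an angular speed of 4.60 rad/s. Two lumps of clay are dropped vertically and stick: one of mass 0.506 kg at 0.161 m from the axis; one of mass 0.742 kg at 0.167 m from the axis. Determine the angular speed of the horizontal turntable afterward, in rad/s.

No external torque acts about the axis; L_before = L_after.
Added inertia Σmr² = (0.506)(0.161)² + (0.742)(0.167)² = 0.03381 kg·m²; I_f = 0.1250 + 0.03381 = 0.1588 kg·m².
ω_f = I_p ω_i / I_f = (0.1250)(4.60) / 0.1588 = 3.621 rad/s.

ω_f ≈ 3.62 rad/s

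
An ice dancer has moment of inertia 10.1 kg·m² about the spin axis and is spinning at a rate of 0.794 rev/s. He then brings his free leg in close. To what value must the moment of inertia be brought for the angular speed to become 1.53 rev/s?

Angular momentum about the spin axis is conserved since the torque about it is zero.
I₂ = I₁ω₁ / ω₂ = (10.1)(0.794) / (1.53) = 5.241 kg·m².

I₂ ≈ 5.24 kg·m²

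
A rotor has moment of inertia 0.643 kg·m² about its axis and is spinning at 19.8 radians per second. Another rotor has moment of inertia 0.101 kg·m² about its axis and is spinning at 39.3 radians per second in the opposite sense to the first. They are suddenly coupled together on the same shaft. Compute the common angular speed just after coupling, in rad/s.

|ω_f| ≈ 11.8 rad/s

No external torque acts about the common axis, so total angular momentum is conserved.
Taking A's sense as positive: L = (0.6430)(19.8) − (0.1010)(39.3) = 8.762 kg·m²·rad/s.
Combined I = 0.6430 + 0.1010 = 0.7440 kg·m².
ω_f = L / I = 8.762 / 0.7440 = 11.78 rad/s.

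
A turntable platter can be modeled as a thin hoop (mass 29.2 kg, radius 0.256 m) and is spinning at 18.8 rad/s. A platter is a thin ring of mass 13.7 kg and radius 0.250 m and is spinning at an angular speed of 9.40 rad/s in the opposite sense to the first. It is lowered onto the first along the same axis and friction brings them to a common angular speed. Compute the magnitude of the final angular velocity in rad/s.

The coupling torques are internal; angular momentum about the shared axis is conserved.
Moments of inertia: I_A = (29.2)(0.256)² = 1.914 kg·m²; I_B = (13.7)(0.250)² = 0.8562 kg·m².
Taking A's sense as positive: L = (1.914)(18.8) − (0.8562)(9.40) = 27.93 kg·m²·rad/s.
Combined I = 1.914 + 0.8562 = 2.770 kg·m².
ω_f = L / I = 27.93 / 2.770 = 10.08 rad/s.

|ω_f| ≈ 10.1 rad/s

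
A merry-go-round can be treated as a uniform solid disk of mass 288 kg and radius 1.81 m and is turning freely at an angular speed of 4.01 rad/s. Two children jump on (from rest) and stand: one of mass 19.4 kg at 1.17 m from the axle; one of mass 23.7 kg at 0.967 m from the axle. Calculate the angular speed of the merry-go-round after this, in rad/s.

No external torque acts about the axle; L_before = L_after.
I_p = ½(288)(1.81)² = 471.8 kg·m².
Added inertia Σmr² = (19.4)(1.17)² + (23.7)(0.967)² = 48.72 kg·m²; I_f = 471.8 + 48.72 = 520.5 kg·m².
ω_f = I_p ω_i / I_f = (471.8)(4.01) / 520.5 = 3.635 rad/s.

ω_f ≈ 3.63 rad/s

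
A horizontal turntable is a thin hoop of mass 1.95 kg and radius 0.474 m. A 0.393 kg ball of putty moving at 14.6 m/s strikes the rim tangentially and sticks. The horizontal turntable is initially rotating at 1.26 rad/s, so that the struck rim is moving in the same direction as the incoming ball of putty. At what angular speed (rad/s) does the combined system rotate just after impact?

About the axle the impulsive forces during the collision are internal, so angular momentum about that axis is conserved.
I_p = (1.95)(0.474)² = 0.4381 kg·m². Taking the sense of the ball of putty's angular momentum as positive, L_{ball} = m v R = (0.393)(14.6)(0.474) = 2.720 kg·m²/s.
L_i = +I_p ω_p + m v R = +(0.4381)(1.26) + 2.720 = 3.272 kg·m²/s.
After sticking, I_f = I_p + m R² = 0.4381 + (0.393)(0.474)² = 0.5264 kg·m².
ω_f = L_i / I_f = 3.272 / 0.5264 = 6.215 rad/s.

|ω_f| ≈ 6.22 rad/s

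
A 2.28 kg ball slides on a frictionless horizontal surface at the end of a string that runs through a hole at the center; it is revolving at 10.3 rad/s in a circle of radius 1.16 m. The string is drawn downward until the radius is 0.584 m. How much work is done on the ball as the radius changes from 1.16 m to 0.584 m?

No torque about the axis ⇒ m r₁² ω₁ = m r₂² ω₂.
ω₂ = ω₁ (r₁/r₂)² = (10.3)(1.16/0.584)² = 40.64 rad/s.
W = ΔKE = ½m(v₂² − v₁²) = 479.3 J.

W ≈ 479 J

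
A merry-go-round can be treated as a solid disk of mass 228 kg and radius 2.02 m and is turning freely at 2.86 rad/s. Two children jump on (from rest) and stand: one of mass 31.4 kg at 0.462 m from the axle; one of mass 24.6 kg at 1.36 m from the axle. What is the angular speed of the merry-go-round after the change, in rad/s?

The added mass arrives with no angular momentum about the axle, and any external torque about the axle is negligible, so the system's angular momentum is conserved.
I_p = ½(228)(2.02)² = 465.2 kg·m².
Added inertia Σmr² = (31.4)(0.462)² + (24.6)(1.36)² = 52.20 kg·m²; I_f = 465.2 + 52.20 = 517.4 kg·m².
ω_f = I_p ω_i / I_f = (465.2)(2.86) / 517.4 = 2.571 rad/s.

ω_f ≈ 2.57 rad/s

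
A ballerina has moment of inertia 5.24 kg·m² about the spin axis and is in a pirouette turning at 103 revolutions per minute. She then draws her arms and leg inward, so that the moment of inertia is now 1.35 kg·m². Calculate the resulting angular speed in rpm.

No external torque acts about the spin axis, so angular momentum is conserved.
ω₂ = I₁ω₁ / I₂ = (5.240)(103 rpm) / (1.350) = 399.8 rpm.

ω₂ ≈ 400 rpm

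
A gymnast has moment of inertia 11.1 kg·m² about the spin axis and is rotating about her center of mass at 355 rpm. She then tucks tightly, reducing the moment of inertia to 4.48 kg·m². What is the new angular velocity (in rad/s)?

ω₂ ≈ 92.1 rad/s

With no external torque about the axis, L is conserved: I₁ω₁ = I₂ω₂.
ω₂ = I₁ω₁ / I₂ = (11.10)(355 rpm) / (4.480) = 879.6 rpm = 92.11 rad/s.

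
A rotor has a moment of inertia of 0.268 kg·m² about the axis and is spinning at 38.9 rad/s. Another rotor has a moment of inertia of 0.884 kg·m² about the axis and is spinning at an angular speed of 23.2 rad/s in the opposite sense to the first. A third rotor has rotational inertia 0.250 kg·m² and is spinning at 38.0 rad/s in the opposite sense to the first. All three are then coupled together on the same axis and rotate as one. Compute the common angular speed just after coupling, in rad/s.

No external torque acts about the common axis, so total angular momentum is conserved.
Taking A's sense as positive: L = (0.2680)(38.9) − (0.8840)(23.2) − (0.2500)(38.0) = -19.58 kg·m²·rad/s.
Combined I = 0.2680 + 0.8840 + 0.2500 = 1.402 kg·m².
ω_f = L / I = -19.58 / 1.402 = -13.97 rad/s.

|ω_f| ≈ 14.0 rad/s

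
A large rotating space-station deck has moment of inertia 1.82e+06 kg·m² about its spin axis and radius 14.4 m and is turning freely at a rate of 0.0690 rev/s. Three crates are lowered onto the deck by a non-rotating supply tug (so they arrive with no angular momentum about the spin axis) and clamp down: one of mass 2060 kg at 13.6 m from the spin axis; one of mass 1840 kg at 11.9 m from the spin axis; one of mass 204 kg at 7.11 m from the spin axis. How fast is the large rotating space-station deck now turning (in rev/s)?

ω_f ≈ 0.0508 rev/s

No external torque acts about the spin axis; L_before = L_after.
Added inertia Σmr² = (2060)(13.6)² + (1840)(11.9)² + (204)(7.11)² = 6.519e+05 kg·m²; I_f = 1.820e+06 + 6.519e+05 = 2.472e+06 kg·m².
ω_f = I_p ω_i / I_f = (1.820e+06)(0.0690) / 2.472e+06 = 0.05080 rev/s.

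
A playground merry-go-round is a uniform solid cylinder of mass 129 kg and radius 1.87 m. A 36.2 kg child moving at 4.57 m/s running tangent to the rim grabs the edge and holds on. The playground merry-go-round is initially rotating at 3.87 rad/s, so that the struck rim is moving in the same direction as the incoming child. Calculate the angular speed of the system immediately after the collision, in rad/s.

About the axle the impulsive forces during the collision are internal, so angular momentum about that axis is conserved.
I_p = ½(129)(1.87)² = 225.6 kg·m². Taking the sense of the child's angular momentum as positive, L_{child} = m v R = (36.2)(4.57)(1.87) = 309.4 kg·m²/s.
L_i = +I_p ω_p + m v R = +(225.6)(3.87) + 309.4 = 1182 kg·m²/s.
After sticking, I_f = I_p + m R² = 225.6 + (36.2)(1.87)² = 352.1 kg·m².
ω_f = L_i / I_f = 1182 / 352.1 = 3.357 rad/s.

|ω_f| ≈ 3.36 rad/s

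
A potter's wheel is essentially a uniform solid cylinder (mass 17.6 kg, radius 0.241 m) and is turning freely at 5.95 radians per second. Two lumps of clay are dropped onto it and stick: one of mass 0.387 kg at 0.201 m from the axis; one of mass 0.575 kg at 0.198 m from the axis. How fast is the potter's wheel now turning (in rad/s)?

ω_f ≈ 5.54 rad/s

The added mass arrives with no angular momentum about the axis, and any external torque about the axis is negligible, so the system's angular momentum is conserved.
I_p = ½(17.6)(0.241)² = 0.5111 kg·m².
Added inertia Σmr² = (0.387)(0.201)² + (0.575)(0.198)² = 0.03818 kg·m²; I_f = 0.5111 + 0.03818 = 0.5493 kg·m².
ω_f = I_p ω_i / I_f = (0.5111)(5.95) / 0.5493 = 5.536 rad/s.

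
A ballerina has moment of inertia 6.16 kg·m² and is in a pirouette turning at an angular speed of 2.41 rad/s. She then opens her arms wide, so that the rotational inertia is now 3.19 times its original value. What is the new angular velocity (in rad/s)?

Angular momentum about the spin axis is conserved since the torque about it is zero.
I₂ = 3.19 × 6.16 = 19.65 kg·m².
ω₂ = I₁ω₁ / I₂ = (6.160)(2.41 rad/s) / (19.65) = 0.7555 rad/s.

ω₂ ≈ 0.755 rad/s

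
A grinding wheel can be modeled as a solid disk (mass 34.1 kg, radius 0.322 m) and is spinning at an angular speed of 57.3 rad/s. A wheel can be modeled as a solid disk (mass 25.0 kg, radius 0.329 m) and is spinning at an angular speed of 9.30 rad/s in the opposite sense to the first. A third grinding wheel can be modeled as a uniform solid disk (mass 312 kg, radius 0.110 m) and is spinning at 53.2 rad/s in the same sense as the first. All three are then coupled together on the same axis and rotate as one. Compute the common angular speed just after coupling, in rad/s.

|ω_f| ≈ 37.8 rad/s

The coupling torques are internal; angular momentum about the shared axis is conserved.
Moments of inertia: I_A = ½(34.1)(0.322)² = 1.768 kg·m²; I_B = ½(25.0)(0.329)² = 1.353 kg·m²; I_C = ½(312)(0.110)² = 1.888 kg·m².
Taking A's sense as positive: L = (1.768)(57.3) − (1.353)(9.30) + (1.888)(53.2) = 189.1 kg·m²·rad/s.
Combined I = 1.768 + 1.353 + 1.888 = 5.008 kg·m².
ω_f = L / I = 189.1 / 5.008 = 37.76 rad/s.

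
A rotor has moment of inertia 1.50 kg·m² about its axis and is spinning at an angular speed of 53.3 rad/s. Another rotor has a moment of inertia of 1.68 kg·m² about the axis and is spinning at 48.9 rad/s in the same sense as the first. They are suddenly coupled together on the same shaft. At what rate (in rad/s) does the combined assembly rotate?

The coupling torques are internal; angular momentum about the shared axis is conserved.
Taking A's sense as positive: L = (1.500)(53.3) + (1.680)(48.9) = 162.1 kg·m²·rad/s.
Combined I = 1.500 + 1.680 = 3.180 kg·m².
ω_f = L / I = 162.1 / 3.180 = 50.98 rad/s.

|ω_f| ≈ 51.0 rad/s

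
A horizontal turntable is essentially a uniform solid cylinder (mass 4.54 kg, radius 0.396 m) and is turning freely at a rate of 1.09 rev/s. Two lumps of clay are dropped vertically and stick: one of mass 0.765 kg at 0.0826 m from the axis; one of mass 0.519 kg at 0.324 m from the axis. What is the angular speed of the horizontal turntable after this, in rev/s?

ω_f ≈ 0.933 rev/s

No external torque acts about the axis; L_before = L_after.
I_p = ½(4.54)(0.396)² = 0.3560 kg·m².
Added inertia Σmr² = (0.765)(0.0826)² + (0.519)(0.324)² = 0.05970 kg·m²; I_f = 0.3560 + 0.05970 = 0.4157 kg·m².
ω_f = I_p ω_i / I_f = (0.3560)(1.09) / 0.4157 = 0.9334 rev/s.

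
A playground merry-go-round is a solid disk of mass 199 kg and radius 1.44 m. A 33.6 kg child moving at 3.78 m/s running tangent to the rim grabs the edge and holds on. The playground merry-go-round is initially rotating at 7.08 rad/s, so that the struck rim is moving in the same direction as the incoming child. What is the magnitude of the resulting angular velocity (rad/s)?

The axle reaction passes through the axle and exerts no torque about it; angular momentum about the axle is conserved through the impact.
I_p = ½(199)(1.44)² = 206.3 kg·m². Taking the sense of the child's angular momentum as positive, L_{child} = m v R = (33.6)(3.78)(1.44) = 182.9 kg·m²/s.
L_i = +I_p ω_p + m v R = +(206.3)(7.08) + 182.9 = 1644 kg·m²/s.
After sticking, I_f = I_p + m R² = 206.3 + (33.6)(1.44)² = 276.0 kg·m².
ω_f = L_i / I_f = 1644 / 276.0 = 5.955 rad/s.

|ω_f| ≈ 5.96 rad/s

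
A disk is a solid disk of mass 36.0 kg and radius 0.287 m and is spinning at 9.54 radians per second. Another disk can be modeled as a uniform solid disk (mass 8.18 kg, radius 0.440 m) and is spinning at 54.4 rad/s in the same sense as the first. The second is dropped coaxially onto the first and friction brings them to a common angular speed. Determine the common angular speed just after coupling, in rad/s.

|ω_f| ≈ 25.2 rad/s

The coupling torques are internal; angular momentum about the shared axis is conserved.
Moments of inertia: I_A = ½(36.0)(0.287)² = 1.483 kg·m²; I_B = ½(8.18)(0.440)² = 0.7918 kg·m².
Taking A's sense as positive: L = (1.483)(9.54) + (0.7918)(54.4) = 57.22 kg·m²·rad/s.
Combined I = 1.483 + 0.7918 = 2.274 kg·m².
ω_f = L / I = 57.22 / 2.274 = 25.16 rad/s.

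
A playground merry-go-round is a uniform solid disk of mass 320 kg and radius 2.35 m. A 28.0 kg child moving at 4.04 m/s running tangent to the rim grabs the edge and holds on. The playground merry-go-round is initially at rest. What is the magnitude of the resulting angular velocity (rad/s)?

|ω_f| ≈ 0.256 rad/s

The axle reaction passes through the axle and exerts no torque about it; angular momentum about the axle is conserved through the impact.
I_p = ½(320)(2.35)² = 883.6 kg·m². Taking the sense of the child's angular momentum as positive, L_{child} = m v R = (28.0)(4.04)(2.35) = 265.8 kg·m²/s.
L_i = 0 + 265.8 = 265.8 kg·m²/s.
After sticking, I_f = I_p + m R² = 883.6 + (28.0)(2.35)² = 1038 kg·m².
ω_f = L_i / I_f = 265.8 / 1038 = 0.2560 rad/s.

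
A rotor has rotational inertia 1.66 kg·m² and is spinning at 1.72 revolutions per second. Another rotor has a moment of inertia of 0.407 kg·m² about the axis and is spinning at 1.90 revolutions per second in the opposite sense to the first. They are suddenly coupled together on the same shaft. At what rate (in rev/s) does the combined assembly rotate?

|ω_f| ≈ 1.01 rev/s

The coupling torques are internal; angular momentum about the shared axis is conserved.
Taking A's sense as positive: L = (1.660)(1.72) − (0.4070)(1.90) = 2.082 kg·m²·rev/s.
Combined I = 1.660 + 0.4070 = 2.067 kg·m².
ω_f = L / I = 2.082 / 2.067 = 1.007 rev/s.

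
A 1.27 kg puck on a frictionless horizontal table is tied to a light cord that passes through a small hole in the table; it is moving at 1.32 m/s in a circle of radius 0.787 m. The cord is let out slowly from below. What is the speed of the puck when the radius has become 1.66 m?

The only horizontal force on the mass is along the cord (radial), so it exerts no torque about the hole and angular momentum m v r is conserved.
v₂ = v₁ r₁ / r₂ = (1.32)(0.787) / (1.66) = 0.6258 m/s.

v₂ ≈ 0.626 m/s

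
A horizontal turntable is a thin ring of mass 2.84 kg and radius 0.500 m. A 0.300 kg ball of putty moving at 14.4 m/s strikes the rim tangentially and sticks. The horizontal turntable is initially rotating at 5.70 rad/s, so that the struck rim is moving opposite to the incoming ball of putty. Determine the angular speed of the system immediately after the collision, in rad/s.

|ω_f| ≈ 2.40 rad/s

The axle reaction passes through the axle and exerts no torque about it; angular momentum about the axle is conserved through the impact.
I_p = (2.84)(0.500)² = 0.7100 kg·m². Taking the sense of the ball of putty's angular momentum as positive, L_{ball} = m v R = (0.300)(14.4)(0.500) = 2.160 kg·m²/s.
L_i = −I_p ω_p + m v R = −(0.7100)(5.70) + 2.160 = -1.887 kg·m²/s.
After sticking, I_f = I_p + m R² = 0.7100 + (0.300)(0.500)² = 0.7850 kg·m².
ω_f = L_i / I_f = -1.887 / 0.7850 = -2.404 rad/s.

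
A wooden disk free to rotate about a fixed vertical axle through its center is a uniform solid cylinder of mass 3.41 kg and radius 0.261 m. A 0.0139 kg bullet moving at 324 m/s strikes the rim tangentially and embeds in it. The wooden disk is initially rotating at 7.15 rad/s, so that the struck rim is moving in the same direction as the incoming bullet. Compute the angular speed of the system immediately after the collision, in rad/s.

|ω_f| ≈ 17.1 rad/s

The axle reaction passes through the axle and exerts no torque about it; angular momentum about the axle is conserved through the impact.
I_p = ½(3.41)(0.261)² = 0.1161 kg·m². Taking the sense of the bullet's angular momentum as positive, L_{bullet} = m v R = (0.0139)(324)(0.261) = 1.175 kg·m²/s.
L_i = +I_p ω_p + m v R = +(0.1161)(7.15) + 1.175 = 2.006 kg·m²/s.
After sticking, I_f = I_p + m R² = 0.1161 + (0.0139)(0.261)² = 0.1171 kg·m².
ω_f = L_i / I_f = 2.006 / 0.1171 = 17.13 rad/s.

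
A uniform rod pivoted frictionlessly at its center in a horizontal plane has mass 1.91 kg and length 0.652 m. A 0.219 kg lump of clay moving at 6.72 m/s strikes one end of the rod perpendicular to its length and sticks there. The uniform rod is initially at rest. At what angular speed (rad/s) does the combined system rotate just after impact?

About the pivot the impulsive forces during the collision are internal, so angular momentum about that axis is conserved.
I_p = (1/12)(1.91)(0.652)² = 0.06766 kg·m². Taking the sense of the lump of clay's angular momentum as positive, L_{lump} = m v R = (0.219)(6.72)(0.652/2) = 0.4798 kg·m²/s.
L_i = 0 + 0.4798 = 0.4798 kg·m²/s.
After sticking, I_f = I_p + m R² = 0.06766 + (0.219)(0.652/2)² = 0.09094 kg·m².
ω_f = L_i / I_f = 0.4798 / 0.09094 = 5.276 rad/s.

|ω_f| ≈ 5.28 rad/s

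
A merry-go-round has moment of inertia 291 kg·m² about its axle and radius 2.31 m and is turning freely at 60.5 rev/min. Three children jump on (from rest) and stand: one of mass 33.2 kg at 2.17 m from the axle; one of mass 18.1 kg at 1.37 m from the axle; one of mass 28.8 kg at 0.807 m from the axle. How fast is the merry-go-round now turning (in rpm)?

No external torque acts about the axle; L_before = L_after.
Added inertia Σmr² = (33.2)(2.17)² + (18.1)(1.37)² + (28.8)(0.807)² = 209.1 kg·m²; I_f = 291.0 + 209.1 = 500.1 kg·m².
ω_f = I_p ω_i / I_f = (291.0)(60.5) / 500.1 = 35.21 rpm.

ω_f ≈ 35.2 rpm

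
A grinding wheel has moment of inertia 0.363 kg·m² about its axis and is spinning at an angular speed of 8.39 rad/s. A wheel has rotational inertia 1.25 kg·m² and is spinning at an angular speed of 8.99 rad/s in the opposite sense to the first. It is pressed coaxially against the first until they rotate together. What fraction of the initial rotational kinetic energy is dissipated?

No external torque acts about the common axis, so total angular momentum is conserved.
Taking A's sense as positive: L = (0.3630)(8.39) − (1.250)(8.99) = -8.192 kg·m²·rad/s.
Combined I = 0.3630 + 1.250 = 1.613 kg·m².
ω_f = L / I = -8.192 / 1.613 = -5.079 rad/s.
KE_i = ½ΣIω² = 63.29 J; KE_f = ½(1.613)(5.079)² = 20.80 J.
Fraction dissipated = (KE_i − KE_f)/KE_i = 0.6713.

fraction ≈ 0.671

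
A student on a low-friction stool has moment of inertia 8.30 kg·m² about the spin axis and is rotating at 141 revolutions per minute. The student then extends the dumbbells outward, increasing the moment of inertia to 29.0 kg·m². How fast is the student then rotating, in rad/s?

No external torque acts about the spin axis, so angular momentum is conserved.
ω₂ = I₁ω₁ / I₂ = (8.300)(141 rpm) / (29.00) = 40.36 rpm = 4.226 rad/s.

ω₂ ≈ 4.23 rad/s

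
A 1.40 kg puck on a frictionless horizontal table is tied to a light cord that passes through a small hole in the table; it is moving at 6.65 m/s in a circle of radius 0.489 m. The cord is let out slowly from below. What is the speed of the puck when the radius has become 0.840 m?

v₂ ≈ 3.87 m/s

Central (radial) force ⇒ zero torque about the center ⇒ m v r is constant.
v₂ = v₁ r₁ / r₂ = (6.65)(0.489) / (0.840) = 3.871 m/s.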